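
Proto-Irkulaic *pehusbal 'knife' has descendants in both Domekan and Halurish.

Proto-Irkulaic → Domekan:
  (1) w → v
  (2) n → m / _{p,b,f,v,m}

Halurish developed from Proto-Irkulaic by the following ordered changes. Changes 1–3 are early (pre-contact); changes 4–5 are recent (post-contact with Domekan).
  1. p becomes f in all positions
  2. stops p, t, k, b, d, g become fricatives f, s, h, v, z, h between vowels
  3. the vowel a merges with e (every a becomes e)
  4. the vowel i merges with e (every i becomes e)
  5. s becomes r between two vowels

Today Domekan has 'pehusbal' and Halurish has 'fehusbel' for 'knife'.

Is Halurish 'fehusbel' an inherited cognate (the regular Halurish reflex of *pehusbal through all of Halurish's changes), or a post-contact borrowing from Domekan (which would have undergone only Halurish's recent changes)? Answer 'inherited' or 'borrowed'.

inherited

If inherited, *pehusbal would pass through all of Halurish's changes:
Halurish: *pehusbal
  pehusbal → fehusbal   [unconditioned shift]
  fehusbal (rule 2 does not apply)
  fehusbal → fehusbel   [vowel merger]
  fehusbel (rule 4 does not apply)
  fehusbel (rule 5 does not apply)
  giving Halurish fehusbel.
If borrowed from Domekan 'pehusbal' after the early changes, it would undergo only the recent ones:
  rule 4 (vowel merger): no change (pehusbal)
  rule 5 (rhotacism): no change (pehusbal)
  ⇒ as a loan: pehusbal
Halurish 'fehusbel' matches the inherited outcome exactly, so it is an inherited cognate, not a loan.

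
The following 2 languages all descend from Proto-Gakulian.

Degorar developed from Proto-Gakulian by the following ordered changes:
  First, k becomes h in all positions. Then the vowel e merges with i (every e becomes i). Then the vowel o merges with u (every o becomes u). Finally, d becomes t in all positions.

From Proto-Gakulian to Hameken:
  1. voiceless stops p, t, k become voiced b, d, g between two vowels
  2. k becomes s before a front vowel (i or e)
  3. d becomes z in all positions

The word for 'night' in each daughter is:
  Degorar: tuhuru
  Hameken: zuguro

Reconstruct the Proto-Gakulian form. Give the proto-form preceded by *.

Position 6: Degorar has u, Hameken has o. Hameken preserves o here (none of its changes turn any other segment into o), so the proto-segment is *o.
Position 1: Degorar has t, Hameken has z. Taking the neighbouring segments as reconstructed: Degorar t could go back to *t or *d; Hameken z could go back to *d or *z — the one source consistent with every daughter is *d.
Verify the candidate proto-form against each daughter:
Degorar: start from *dukuro.
  rule 1 (unconditioned shift): dukuro → duhuro
  rule 2: no change — duhuro
  rule 3 (vowel merger): duhuro → duhuru
  rule 4 (unconditioned shift): duhuru → tuhuru
  ⇒ Degorar tuhuru
Hameken: *dukuro
  dukuro → duguro   [intervocalic voicing]
  duguro (rule 2 does not apply)
  duguro → zuguro   [unconditioned shift]
  giving Hameken zuguro.
*dukuro is the unique common source.

*dukuro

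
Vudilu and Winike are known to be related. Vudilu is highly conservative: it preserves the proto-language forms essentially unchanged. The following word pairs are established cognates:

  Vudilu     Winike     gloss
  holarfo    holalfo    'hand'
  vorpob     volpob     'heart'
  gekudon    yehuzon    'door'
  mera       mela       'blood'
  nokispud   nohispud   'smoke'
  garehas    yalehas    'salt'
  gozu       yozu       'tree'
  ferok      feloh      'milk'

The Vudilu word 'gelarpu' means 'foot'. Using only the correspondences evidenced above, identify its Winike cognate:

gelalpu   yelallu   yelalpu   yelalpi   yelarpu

yelalpu

gekudon ~ yehuzon — Vudilu g corresponds to Winike y word-initially before a front vowel.
vorpob ~ volpob — Vudilu r corresponds to Winike l after a vowel, before a labial obstruent.
Applying these to Vudilu 'gelarpu':
  gelarpu → yelarpu   (g→y word-initially before a front vowel)
  yelarpu → yelalpu   (r→l after a vowel, before a labial obstruent)
So the Winike cognate is 'yelalpu'.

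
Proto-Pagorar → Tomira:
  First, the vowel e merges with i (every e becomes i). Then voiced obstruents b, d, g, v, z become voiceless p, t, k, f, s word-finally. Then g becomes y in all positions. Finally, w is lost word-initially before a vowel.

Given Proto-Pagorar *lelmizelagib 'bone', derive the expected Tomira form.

lilmizilayip

Tomira: start from *lelmizelagib.
  rule 1 (vowel merger): lelmizelagib → lilmizilagib
  rule 2 (final devoicing): lilmizilagib → lilmizilagip
  rule 3 (unconditioned shift): lilmizilagip → lilmizilayip
  rule 4: no change — lilmizilayip
  ⇒ Tomira lilmizilayip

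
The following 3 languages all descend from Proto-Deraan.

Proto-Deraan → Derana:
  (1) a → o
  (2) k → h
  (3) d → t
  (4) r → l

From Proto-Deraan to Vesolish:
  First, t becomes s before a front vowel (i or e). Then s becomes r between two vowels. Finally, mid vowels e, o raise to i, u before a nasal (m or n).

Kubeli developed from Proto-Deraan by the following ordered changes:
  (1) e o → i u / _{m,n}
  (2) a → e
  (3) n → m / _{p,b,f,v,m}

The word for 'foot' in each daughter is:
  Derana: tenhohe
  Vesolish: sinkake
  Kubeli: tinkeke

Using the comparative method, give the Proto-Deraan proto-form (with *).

Position 4: Derana has h, Vesolish has k, Kubeli has k. Vesolish preserves k here (none of its changes turn any other segment into k), so the proto-segment is *k.
Position 6: Derana has h, Vesolish has k, Kubeli has k. Vesolish preserves k here (none of its changes turn any other segment into k), so the proto-segment is *k.
This points to *tenkake. Verify forward in each daughter:
Derana: *tenkake
  tenkake → tenkoke   [vowel merger]
  tenkoke → tenhohe   [unconditioned shift]
  tenhohe (rule 3 does not apply)
  tenhohe (rule 4 does not apply)
  giving Derana tenhohe.
Vesolish: start from *tenkake.
  rule 1 (palatalisation): tenkake → senkake
  rule 2: no change — senkake
  rule 3 (pre-nasal raising): senkake → sinkake
  ⇒ Vesolish sinkake
Kubeli: start from *tenkake.
  rule 1 (pre-nasal raising): tenkake → tinkake
  rule 2 (vowel merger): tinkake → tinkeke
  rule 3: no change — tinkeke
  ⇒ Kubeli tinkeke
No other proto-form is consistent with every reflex, so the reconstruction is *tenkake.

*tenkake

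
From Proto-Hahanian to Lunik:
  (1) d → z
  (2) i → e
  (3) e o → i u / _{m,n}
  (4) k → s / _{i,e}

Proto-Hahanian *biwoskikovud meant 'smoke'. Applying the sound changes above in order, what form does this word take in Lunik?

Lunik: *biwoskikovud > biwoskikovuz > bewoskekovuz > bewossekovuz  (by unconditioned shift, vowel merger, palatalisation)

bewossekovuz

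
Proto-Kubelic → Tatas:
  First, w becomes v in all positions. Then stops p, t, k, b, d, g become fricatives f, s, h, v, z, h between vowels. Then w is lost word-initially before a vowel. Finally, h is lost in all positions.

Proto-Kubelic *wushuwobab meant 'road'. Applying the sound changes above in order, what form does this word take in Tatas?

vusuvovab

Tatas: start from *wushuwobab.
  rule 1 (unconditioned shift): wushuwobab → vushuvobab
  rule 2 (intervocalic lenition): vushuvobab → vushuvovab
  rule 3: no change — vushuvovab
  rule 4 (h-loss): vushuvovab → vusuvovab
  ⇒ Tatas vusuvovab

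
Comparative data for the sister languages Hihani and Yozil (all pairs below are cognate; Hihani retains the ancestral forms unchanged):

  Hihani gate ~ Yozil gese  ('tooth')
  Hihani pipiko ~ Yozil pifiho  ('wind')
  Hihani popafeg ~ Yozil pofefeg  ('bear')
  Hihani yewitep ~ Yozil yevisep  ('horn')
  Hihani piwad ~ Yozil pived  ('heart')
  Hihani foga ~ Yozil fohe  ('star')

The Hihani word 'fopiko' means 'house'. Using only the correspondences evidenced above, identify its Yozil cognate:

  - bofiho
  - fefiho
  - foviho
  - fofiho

fofiho

pipiko ~ pifiho — Hihani p corresponds to Yozil f between vowels (before a front vowel).
pipiko ~ pifiho — Hihani k corresponds to Yozil h between vowels (before a back vowel).
Applying these to Hihani 'fopiko':
  fopiko → fofiko   (p→f between vowels (before a front vowel))
  fofiko → fofiho   (k→h between vowels (before a back vowel))
So the Yozil cognate is 'fofiho'.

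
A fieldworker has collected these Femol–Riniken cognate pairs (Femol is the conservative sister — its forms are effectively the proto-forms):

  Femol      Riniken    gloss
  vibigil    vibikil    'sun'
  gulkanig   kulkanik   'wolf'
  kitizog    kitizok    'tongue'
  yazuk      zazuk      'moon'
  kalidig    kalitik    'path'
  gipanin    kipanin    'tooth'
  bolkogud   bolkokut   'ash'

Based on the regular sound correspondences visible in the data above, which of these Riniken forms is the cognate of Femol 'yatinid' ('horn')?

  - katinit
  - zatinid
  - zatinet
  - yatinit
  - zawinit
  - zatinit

zatinit

yazuk ~ zazuk — Femol y corresponds to Riniken z word-initially before a back vowel.
bolkogud ~ bolkokut — Femol d corresponds to Riniken t word-finally.
Applying these to Femol 'yatinid':
  yatinid → zatinid   (y→z word-initially before a back vowel)
  zatinid → zatinit   (d→t word-finally)
So the Riniken cognate is 'zatinit'.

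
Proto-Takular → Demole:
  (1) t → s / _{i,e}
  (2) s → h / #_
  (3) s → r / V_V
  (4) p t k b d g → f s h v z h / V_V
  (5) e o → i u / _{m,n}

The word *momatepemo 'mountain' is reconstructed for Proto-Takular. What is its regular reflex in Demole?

mumarefimo

Demole: *momatepemo
  momatepemo → momasepemo   [palatalisation]
  momasepemo (rule 2 does not apply)
  momasepemo → momarepemo   [rhotacism]
  momarepemo → momarefemo   [intervocalic lenition]
  momarefemo → mumarefimo   [pre-nasal raising]
  giving Demole mumarefimo.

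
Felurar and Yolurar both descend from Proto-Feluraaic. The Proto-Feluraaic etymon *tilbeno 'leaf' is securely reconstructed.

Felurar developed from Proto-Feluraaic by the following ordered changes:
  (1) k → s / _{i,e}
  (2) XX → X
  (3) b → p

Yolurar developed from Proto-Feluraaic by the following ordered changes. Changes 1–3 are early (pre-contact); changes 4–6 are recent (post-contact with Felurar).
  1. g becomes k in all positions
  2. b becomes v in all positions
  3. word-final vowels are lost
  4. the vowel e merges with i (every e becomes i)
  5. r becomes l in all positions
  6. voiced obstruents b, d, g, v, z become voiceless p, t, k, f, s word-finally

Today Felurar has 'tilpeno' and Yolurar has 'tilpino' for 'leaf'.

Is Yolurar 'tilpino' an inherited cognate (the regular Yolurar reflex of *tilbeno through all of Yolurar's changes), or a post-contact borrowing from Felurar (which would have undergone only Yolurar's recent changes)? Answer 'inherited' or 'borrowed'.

If inherited, *tilbeno would pass through all of Yolurar's changes:
Yolurar: *tilbeno
  tilbeno (rule 1 does not apply)
  tilbeno → tilveno   [unconditioned shift]
  tilveno → tilven   [apocope]
  tilven → tilvin   [vowel merger]
  tilvin (rule 5 does not apply)
  tilvin (rule 6 does not apply)
  giving Yolurar tilvin.
If borrowed from Felurar 'tilpeno' after the early changes, it would undergo only the recent ones:
  rule 4 (vowel merger): tilpeno → tilpino
  rule 5 (unconditioned shift): no change (tilpino)
  rule 6 (final devoicing): no change (tilpino)
  ⇒ as a loan: tilpino
Yolurar 'tilpino' matches the loan outcome 'tilpino', not the inherited 'tilvin' — it skipped the early Yolurar changes, so it was borrowed from Felurar.

borrowed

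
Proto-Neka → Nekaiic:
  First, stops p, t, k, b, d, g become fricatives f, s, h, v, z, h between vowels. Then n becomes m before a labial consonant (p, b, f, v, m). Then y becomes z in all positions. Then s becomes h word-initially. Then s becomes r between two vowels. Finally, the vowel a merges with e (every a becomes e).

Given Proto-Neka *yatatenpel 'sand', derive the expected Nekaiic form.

zererempel

Nekaiic: start from *yatatenpel.
  rule 1 (intervocalic lenition): yatatenpel → yasasenpel
  rule 2 (nasal place assimilation): yasasenpel → yasasempel
  rule 3 (unconditioned shift): yasasempel → zasasempel
  rule 4: no change — zasasempel
  rule 5 (rhotacism): zasasempel → zararempel
  rule 6 (vowel merger): zararempel → zererempel
  ⇒ Nekaiic zererempel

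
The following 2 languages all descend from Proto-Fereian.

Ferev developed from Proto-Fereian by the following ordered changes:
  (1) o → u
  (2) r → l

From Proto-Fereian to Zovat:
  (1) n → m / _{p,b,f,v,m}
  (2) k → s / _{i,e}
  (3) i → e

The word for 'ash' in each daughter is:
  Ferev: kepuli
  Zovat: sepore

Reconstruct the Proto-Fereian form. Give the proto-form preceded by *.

Position 4: Ferev has u, Zovat has o. Zovat preserves o here (none of its changes turn any other segment into o), so the proto-segment is *o.
Position 1: Ferev has k, Zovat has s. Ferev preserves k here (none of its changes turn any other segment into k), so the proto-segment is *k.
Position 5: Ferev has l, Zovat has r. Zovat preserves r here (none of its changes turn any other segment into r), so the proto-segment is *r.
Continuing position by position gives *kepori; check it forward:
Ferev: start from *kepori.
  rule 1 (vowel merger): kepori → kepuri
  rule 2 (unconditioned shift): kepuri → kepuli
  ⇒ Ferev kepuli
Zovat: *kepori > sepori > sepore  (by palatalisation, vowel merger)
Only *kepori yields all of Ferev kepuli, Zovat sepore.

*kepori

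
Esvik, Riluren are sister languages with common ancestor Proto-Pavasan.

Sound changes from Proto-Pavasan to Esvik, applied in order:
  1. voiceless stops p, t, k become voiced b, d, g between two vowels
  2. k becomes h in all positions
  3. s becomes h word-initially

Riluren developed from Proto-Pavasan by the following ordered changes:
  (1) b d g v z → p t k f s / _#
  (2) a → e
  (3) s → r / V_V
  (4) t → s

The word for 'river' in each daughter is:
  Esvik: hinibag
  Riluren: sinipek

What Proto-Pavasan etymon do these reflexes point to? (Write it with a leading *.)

*sinipag

Position 5: Esvik has b, Riluren has p. Taking the neighbouring segments as reconstructed: Esvik b could go back to *p or *b; Riluren p can only go back to *p — the one source consistent with every daughter is *p.
Position 6: Esvik has a, Riluren has e. Esvik preserves a here (none of its changes turn any other segment into a), so the proto-segment is *a.
Verify the candidate proto-form against each daughter:
Esvik: *sinipag > sinibag > hinibag  (by intervocalic voicing, debuccalisation)
Riluren: *sinipag
  sinipag → sinipak   [final devoicing]
  sinipak → sinipek   [vowel merger]
  sinipek (rule 3 does not apply)
  sinipek (rule 4 does not apply)
  giving Riluren sinipek.
*sinipag is the unique common source.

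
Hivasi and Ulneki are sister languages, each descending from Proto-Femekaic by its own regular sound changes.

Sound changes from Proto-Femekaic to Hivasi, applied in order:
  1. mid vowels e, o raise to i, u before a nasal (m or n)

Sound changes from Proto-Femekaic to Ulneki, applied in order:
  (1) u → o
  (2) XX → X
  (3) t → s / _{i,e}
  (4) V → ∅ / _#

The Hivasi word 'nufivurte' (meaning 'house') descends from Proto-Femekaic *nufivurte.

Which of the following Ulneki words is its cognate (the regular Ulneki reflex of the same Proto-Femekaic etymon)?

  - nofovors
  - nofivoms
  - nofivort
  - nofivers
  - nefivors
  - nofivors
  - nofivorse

Ulneki: *nufivurte
  nufivurte → nofivorte   [vowel merger]
  nofivorte (rule 2 does not apply)
  nofivorte → nofivorse   [palatalisation]
  nofivorse → nofivors   [apocope]
  giving Ulneki nofivors.
The other candidates each miss or misapply at least one Ulneki change.

nofivors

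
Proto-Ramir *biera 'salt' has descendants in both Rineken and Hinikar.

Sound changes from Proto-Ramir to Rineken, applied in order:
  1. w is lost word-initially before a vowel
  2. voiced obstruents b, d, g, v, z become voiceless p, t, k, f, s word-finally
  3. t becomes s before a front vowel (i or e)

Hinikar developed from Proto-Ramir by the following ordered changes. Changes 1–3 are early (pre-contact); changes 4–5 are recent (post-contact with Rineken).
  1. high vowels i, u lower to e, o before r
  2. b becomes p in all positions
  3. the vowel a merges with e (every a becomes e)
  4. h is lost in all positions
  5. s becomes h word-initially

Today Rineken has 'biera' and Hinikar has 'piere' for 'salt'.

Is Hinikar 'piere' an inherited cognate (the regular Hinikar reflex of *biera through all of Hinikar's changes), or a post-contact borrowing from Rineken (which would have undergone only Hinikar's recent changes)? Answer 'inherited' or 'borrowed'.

If inherited, *biera would pass through all of Hinikar's changes:
Hinikar: *biera > piera > piere  (by unconditioned shift, vowel merger)
If borrowed from Rineken 'biera' after the early changes, it would undergo only the recent ones:
  rule 4 (h-loss): no change (biera)
  rule 5 (debuccalisation): no change (biera)
  ⇒ as a loan: biera
Hinikar 'piere' matches the inherited outcome exactly, so it is an inherited cognate, not a loan.

inherited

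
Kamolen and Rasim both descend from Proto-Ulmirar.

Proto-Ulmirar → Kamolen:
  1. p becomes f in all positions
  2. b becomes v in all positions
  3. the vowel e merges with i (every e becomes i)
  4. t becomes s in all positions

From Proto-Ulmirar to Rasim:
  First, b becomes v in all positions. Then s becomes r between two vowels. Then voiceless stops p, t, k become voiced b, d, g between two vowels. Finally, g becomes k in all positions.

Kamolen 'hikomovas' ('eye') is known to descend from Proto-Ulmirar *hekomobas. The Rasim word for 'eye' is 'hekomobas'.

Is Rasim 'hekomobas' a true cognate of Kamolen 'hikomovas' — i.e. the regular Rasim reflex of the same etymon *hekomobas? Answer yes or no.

Derive the expected Rasim reflex of *hekomobas:
Rasim: *hekomobas > hekomovas > hegomovas > hekomovas  (by unconditioned shift, intervocalic voicing, unconditioned shift)
The regular Rasim reflex would be 'hekomovas', but the attested form is 'hekomobas'. The correspondence is irregular, so they are not cognates (the Rasim form has a different source).

no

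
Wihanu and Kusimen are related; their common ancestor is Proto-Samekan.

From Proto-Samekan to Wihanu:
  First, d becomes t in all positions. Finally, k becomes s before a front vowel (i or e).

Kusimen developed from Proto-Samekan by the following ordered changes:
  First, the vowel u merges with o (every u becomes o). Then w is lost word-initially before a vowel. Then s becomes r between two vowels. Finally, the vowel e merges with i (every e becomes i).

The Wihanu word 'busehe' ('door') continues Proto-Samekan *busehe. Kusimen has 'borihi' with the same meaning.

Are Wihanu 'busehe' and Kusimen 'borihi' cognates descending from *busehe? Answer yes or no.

yes

Derive the expected Kusimen reflex of *busehe:
Kusimen: start from *busehe.
  rule 1 (vowel merger): busehe → bosehe
  rule 2: no change — bosehe
  rule 3 (rhotacism): bosehe → borehe
  rule 4 (vowel merger): borehe → borihi
  ⇒ Kusimen borihi
Kusimen 'borihi' matches the regular reflex exactly, so the pair is cognate.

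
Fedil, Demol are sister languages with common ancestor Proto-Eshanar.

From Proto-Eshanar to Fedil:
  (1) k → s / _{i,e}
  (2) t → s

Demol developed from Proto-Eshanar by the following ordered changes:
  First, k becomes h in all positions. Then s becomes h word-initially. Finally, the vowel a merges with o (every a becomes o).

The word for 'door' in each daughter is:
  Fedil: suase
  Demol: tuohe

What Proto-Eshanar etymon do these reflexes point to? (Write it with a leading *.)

Position 3: Fedil has a, Demol has o. Fedil preserves a here (none of its changes turn any other segment into a), so the proto-segment is *a.
Position 4: Fedil has s, Demol has h. Taking the neighbouring segments as reconstructed: Fedil s could go back to *t or *k or *s; Demol h could go back to *k or *h — the one source consistent with every daughter is *k.
Position 1: Fedil has s, Demol has t. Demol preserves t here (none of its changes turn any other segment into t), so the proto-segment is *t.
This points to *tuake. Verify forward in each daughter:
Fedil: *tuake
  tuake → tuase   [palatalisation]
  tuase → suase   [unconditioned shift]
  giving Fedil suase.
Demol: start from *tuake.
  rule 1 (unconditioned shift): tuake → tuahe
  rule 2: no change — tuahe
  rule 3 (vowel merger): tuahe → tuohe
  ⇒ Demol tuohe
No other proto-form is consistent with every reflex, so the reconstruction is *tuake.

*tuake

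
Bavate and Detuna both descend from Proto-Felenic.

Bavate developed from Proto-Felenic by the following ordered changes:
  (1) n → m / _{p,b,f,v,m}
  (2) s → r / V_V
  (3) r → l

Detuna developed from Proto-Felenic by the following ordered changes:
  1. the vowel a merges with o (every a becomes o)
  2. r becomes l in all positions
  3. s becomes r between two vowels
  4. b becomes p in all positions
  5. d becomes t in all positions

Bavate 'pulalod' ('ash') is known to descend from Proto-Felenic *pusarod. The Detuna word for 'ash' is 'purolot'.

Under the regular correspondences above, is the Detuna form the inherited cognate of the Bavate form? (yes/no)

yes

Derive the expected Detuna reflex of *pusarod:
Detuna: *pusarod
  pusarod → pusorod   [vowel merger]
  pusorod → pusolod   [unconditioned shift]
  pusolod → purolod   [rhotacism]
  purolod (rule 4 does not apply)
  purolod → purolot   [unconditioned shift]
  giving Detuna purolot.
Detuna 'purolot' matches the regular reflex exactly, so the pair is cognate.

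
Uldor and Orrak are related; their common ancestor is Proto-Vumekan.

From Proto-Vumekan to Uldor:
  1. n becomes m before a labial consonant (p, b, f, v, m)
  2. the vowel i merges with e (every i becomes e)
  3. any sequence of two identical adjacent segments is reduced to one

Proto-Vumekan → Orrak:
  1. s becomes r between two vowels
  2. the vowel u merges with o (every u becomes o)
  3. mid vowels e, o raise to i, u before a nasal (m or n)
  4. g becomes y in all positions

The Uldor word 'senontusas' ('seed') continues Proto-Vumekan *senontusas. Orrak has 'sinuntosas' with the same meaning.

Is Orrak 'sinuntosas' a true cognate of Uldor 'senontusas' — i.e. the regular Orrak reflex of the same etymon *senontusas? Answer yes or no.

no

Derive the expected Orrak reflex of *senontusas:
Orrak: start from *senontusas.
  rule 1 (rhotacism): senontusas → senonturas
  rule 2 (vowel merger): senonturas → senontoras
  rule 3 (pre-nasal raising): senontoras → sinuntoras
  rule 4: no change — sinuntoras
  ⇒ Orrak sinuntoras
The regular Orrak reflex would be 'sinuntoras', but the attested form is 'sinuntosas'. The correspondence is irregular, so they are not cognates (the Orrak form has a different source).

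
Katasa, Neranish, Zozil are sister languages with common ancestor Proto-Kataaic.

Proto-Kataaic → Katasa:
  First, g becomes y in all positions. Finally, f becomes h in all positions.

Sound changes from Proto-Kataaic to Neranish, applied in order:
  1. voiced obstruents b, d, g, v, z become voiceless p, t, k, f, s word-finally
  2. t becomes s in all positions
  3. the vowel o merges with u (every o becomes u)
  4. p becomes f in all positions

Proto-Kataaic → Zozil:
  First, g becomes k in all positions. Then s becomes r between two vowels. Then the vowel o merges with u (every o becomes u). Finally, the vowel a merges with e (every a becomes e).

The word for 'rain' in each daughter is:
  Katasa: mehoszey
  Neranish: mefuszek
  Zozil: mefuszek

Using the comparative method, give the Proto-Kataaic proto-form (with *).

Position 8: Katasa has y, Neranish has k, Zozil has k. Taking the neighbouring segments as reconstructed: Katasa y could go back to *g or *y; Neranish k could go back to *k or *g; Zozil k could go back to *k or *g — the one source consistent with every daughter is *g.
Position 3: Katasa has h, Neranish has f, Zozil has f. Zozil preserves f here (none of its changes turn any other segment into f), so the proto-segment is *f.
Position 4: Katasa has o, Neranish has u, Zozil has u. Katasa preserves o here (none of its changes turn any other segment into o), so the proto-segment is *o.
Verify the candidate proto-form against each daughter:
Katasa: *mefoszeg > mefoszey > mehoszey  (by unconditioned shift, unconditioned shift)
Neranish: *mefoszeg
  mefoszeg → mefoszek   [final devoicing]
  mefoszek (rule 2 does not apply)
  mefoszek → mefuszek   [vowel merger]
  mefuszek (rule 4 does not apply)
  giving Neranish mefuszek.
Zozil: *mefoszeg
  mefoszeg → mefoszek   [unconditioned shift]
  mefoszek (rule 2 does not apply)
  mefoszek → mefuszek   [vowel merger]
  mefuszek (rule 4 does not apply)
  giving Zozil mefuszek.
No other proto-form is consistent with every reflex, so the reconstruction is *mefoszeg.

*mefoszeg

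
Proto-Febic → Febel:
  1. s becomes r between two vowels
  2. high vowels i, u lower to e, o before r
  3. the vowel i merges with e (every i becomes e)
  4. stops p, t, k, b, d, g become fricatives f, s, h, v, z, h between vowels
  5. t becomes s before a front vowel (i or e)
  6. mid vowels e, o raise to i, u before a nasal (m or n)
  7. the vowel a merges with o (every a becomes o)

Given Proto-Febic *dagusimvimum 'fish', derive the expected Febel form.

Febel: *dagusimvimum
  dagusimvimum → dagurimvimum   [rhotacism]
  dagurimvimum → dagorimvimum   [pre-rhotic lowering]
  dagorimvimum → dagoremvemum   [vowel merger]
  dagoremvemum → dahoremvemum   [intervocalic lenition]
  dahoremvemum (rule 5 does not apply)
  dahoremvemum → dahorimvimum   [pre-nasal raising]
  dahorimvimum → dohorimvimum   [vowel merger]
  giving Febel dohorimvimum.

dohorimvimum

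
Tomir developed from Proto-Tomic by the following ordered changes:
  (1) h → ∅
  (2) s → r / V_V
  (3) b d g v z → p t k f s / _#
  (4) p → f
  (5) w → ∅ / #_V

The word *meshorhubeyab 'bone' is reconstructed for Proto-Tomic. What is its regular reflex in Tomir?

Tomir: *meshorhubeyab > mesorubeyab > merorubeyab > merorubeyap > merorubeyaf  (by h-loss, rhotacism, final devoicing, unconditioned shift)

merorubeyaf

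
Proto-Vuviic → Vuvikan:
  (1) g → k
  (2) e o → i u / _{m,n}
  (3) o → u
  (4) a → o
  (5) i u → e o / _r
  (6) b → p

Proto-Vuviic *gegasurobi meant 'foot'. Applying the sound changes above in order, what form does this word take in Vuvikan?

Vuvikan: start from *gegasurobi.
  rule 1 (unconditioned shift): gegasurobi → kekasurobi
  rule 2: no change — kekasurobi
  rule 3 (vowel merger): kekasurobi → kekasurubi
  rule 4 (vowel merger): kekasurubi → kekosurubi
  rule 5 (pre-rhotic lowering): kekosurubi → kekosorubi
  rule 6 (unconditioned shift): kekosorubi → kekosorupi
  ⇒ Vuvikan kekosorupi

kekosorupi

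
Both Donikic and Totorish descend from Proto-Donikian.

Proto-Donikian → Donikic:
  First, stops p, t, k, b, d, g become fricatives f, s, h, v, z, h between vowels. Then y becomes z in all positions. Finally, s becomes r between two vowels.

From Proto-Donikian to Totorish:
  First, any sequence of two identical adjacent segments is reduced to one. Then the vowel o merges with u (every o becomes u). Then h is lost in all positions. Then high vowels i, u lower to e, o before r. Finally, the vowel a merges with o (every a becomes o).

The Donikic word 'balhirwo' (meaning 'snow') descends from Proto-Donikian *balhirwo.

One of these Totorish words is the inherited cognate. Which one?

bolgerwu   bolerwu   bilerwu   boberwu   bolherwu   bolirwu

Totorish: *balhirwo > balhirwu > balirwu > balerwu > bolerwu  (by vowel merger, h-loss, pre-rhotic lowering, vowel merger)
The other candidates each miss or misapply at least one Totorish change.

bolerwu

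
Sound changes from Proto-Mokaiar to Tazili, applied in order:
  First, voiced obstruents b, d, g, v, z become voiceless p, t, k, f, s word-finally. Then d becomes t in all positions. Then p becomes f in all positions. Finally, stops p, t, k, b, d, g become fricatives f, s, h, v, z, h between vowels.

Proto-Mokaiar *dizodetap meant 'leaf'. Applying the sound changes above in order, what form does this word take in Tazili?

Tazili: *dizodetap > tizotetap > tizotetaf > tizosesaf  (by unconditioned shift, unconditioned shift, intervocalic lenition)

tizosesaf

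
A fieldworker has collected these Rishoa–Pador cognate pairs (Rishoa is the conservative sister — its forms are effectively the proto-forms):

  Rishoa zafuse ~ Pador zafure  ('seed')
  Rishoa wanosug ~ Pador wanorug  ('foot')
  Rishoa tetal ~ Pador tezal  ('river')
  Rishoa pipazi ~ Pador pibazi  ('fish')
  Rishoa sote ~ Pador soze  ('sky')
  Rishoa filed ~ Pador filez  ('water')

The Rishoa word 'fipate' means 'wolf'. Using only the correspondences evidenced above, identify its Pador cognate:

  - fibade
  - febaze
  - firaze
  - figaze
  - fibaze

pipazi ~ pibazi — Rishoa p corresponds to Pador b between vowels (before a back vowel).
sote ~ soze — Rishoa t corresponds to Pador z between vowels (before a front vowel).
Applying these to Rishoa 'fipate':
  fipate → fibate   (p→b between vowels (before a back vowel))
  fibate → fibaze   (t→z between vowels (before a front vowel))
So the Pador cognate is 'fibaze'.

fibaze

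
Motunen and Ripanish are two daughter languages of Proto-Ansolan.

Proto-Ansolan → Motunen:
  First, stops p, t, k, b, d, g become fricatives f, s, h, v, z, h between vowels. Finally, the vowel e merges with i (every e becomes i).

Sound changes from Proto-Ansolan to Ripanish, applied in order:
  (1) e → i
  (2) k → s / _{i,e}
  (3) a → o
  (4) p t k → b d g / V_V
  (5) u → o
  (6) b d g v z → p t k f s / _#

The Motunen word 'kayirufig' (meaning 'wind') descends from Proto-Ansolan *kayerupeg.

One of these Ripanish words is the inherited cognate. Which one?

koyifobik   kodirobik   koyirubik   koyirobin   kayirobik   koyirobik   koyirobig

Ripanish: start from *kayerupeg.
  rule 1 (vowel merger): kayerupeg → kayirupig
  rule 2: no change — kayirupig
  rule 3 (vowel merger): kayirupig → koyirupig
  rule 4 (intervocalic voicing): koyirupig → koyirubig
  rule 5 (vowel merger): koyirubig → koyirobig
  rule 6 (final devoicing): koyirobig → koyirobik
  ⇒ Ripanish koyirobik
Only 'koyirobik' matches the regular Ripanish development of *kayerupeg.

koyirobik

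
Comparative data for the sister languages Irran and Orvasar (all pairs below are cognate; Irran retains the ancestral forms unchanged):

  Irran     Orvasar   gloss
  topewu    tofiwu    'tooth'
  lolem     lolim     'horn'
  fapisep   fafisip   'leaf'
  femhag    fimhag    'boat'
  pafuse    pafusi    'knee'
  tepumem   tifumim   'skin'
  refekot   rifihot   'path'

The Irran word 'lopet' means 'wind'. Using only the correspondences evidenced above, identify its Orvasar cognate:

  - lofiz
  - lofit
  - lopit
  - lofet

topewu ~ tofiwu — Irran p corresponds to Orvasar f between vowels (before a front vowel).
topewu ~ tofiwu, refekot ~ rifihot — Irran e corresponds to Orvasar i after a consonant, before a consonant other than r, m, n, p, b, f, v.
Applying these to Irran 'lopet':
  lopet → lofet   (p→f between vowels (before a front vowel))
  lofet → lofit   (e→i after a consonant, before a consonant other than r, m, n, p, b, f, v)
So the Orvasar cognate is 'lofit'.

lofit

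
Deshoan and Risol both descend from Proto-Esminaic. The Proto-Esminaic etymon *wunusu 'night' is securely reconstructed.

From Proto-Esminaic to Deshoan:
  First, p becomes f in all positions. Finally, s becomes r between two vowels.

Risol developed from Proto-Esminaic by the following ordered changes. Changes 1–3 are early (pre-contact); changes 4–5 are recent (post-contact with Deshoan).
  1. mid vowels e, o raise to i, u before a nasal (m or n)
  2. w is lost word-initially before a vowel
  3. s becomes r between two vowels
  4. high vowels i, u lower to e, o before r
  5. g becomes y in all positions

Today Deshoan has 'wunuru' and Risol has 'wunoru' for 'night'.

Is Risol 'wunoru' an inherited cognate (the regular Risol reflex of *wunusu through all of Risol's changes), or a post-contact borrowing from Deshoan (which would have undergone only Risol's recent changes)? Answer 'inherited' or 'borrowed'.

borrowed

If inherited, *wunusu would pass through all of Risol's changes:
Risol: *wunusu > unusu > unuru > unoru  (by glide loss, rhotacism, pre-rhotic lowering)
If borrowed from Deshoan 'wunuru' after the early changes, it would undergo only the recent ones:
  rule 4 (pre-rhotic lowering): wunuru → wunoru
  rule 5 (unconditioned shift): no change (wunoru)
  ⇒ as a loan: wunoru
Risol 'wunoru' matches the loan outcome 'wunoru', not the inherited 'unoru' — it skipped the early Risol changes, so it was borrowed from Deshoan.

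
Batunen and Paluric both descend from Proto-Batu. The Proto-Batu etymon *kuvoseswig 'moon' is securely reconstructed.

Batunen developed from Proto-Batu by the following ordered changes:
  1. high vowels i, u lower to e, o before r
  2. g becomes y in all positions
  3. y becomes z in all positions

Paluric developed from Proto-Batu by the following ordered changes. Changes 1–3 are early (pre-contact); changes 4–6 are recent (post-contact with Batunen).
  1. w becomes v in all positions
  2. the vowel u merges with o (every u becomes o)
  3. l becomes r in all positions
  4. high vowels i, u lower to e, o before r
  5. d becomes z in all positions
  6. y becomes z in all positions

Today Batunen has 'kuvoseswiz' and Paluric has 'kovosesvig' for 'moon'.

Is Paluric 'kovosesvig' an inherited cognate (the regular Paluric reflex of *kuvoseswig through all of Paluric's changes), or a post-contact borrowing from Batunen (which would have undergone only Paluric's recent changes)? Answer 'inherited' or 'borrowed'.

inherited

If inherited, *kuvoseswig would pass through all of Paluric's changes:
Paluric: *kuvoseswig > kuvosesvig > kovosesvig  (by unconditioned shift, vowel merger)
If borrowed from Batunen 'kuvoseswiz' after the early changes, it would undergo only the recent ones:
  rule 4 (pre-rhotic lowering): no change (kuvoseswiz)
  rule 5 (unconditioned shift): no change (kuvoseswiz)
  rule 6 (unconditioned shift): no change (kuvoseswiz)
  ⇒ as a loan: kuvoseswiz
Paluric 'kovosesvig' matches the inherited outcome exactly, so it is an inherited cognate, not a loan.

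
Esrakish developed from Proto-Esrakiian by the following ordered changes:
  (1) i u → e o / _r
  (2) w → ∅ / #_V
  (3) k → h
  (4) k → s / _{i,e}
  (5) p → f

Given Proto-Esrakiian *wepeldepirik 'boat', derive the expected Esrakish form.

efeldeferih

Esrakish: *wepeldepirik
  wepeldepirik → wepeldeperik   [pre-rhotic lowering]
  wepeldeperik → epeldeperik   [glide loss]
  epeldeperik → epeldeperih   [unconditioned shift]
  epeldeperih (rule 4 does not apply)
  epeldeperih → efeldeferih   [unconditioned shift]
  giving Esrakish efeldeferih.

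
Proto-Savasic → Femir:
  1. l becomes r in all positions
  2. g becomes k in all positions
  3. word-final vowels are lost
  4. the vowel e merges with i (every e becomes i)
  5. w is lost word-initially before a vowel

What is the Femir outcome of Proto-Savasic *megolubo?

mikorub

Femir: start from *megolubo.
  rule 1 (unconditioned shift): megolubo → megorubo
  rule 2 (unconditioned shift): megorubo → mekorubo
  rule 3 (apocope): mekorubo → mekorub
  rule 4 (vowel merger): mekorub → mikorub
  rule 5: no change — mikorub
  ⇒ Femir mikorub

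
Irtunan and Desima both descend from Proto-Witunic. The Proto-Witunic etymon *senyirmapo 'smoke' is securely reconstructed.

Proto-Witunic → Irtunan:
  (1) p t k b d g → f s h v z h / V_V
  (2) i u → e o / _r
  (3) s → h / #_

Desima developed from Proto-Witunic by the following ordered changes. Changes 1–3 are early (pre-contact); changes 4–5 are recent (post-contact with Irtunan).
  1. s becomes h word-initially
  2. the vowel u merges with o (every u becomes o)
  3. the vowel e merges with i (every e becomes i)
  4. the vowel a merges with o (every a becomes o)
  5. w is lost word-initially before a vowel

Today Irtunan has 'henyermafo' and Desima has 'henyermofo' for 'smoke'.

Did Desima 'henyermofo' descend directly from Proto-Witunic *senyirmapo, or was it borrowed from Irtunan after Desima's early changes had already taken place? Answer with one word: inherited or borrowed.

borrowed

If inherited, *senyirmapo would pass through all of Desima's changes:
Desima: *senyirmapo
  senyirmapo → henyirmapo   [debuccalisation]
  henyirmapo (rule 2 does not apply)
  henyirmapo → hinyirmapo   [vowel merger]
  hinyirmapo → hinyirmopo   [vowel merger]
  hinyirmopo (rule 5 does not apply)
  giving Desima hinyirmopo.
If borrowed from Irtunan 'henyermafo' after the early changes, it would undergo only the recent ones:
  rule 4 (vowel merger): henyermafo → henyermofo
  rule 5 (glide loss): no change (henyermofo)
  ⇒ as a loan: henyermofo
Desima 'henyermofo' matches the loan outcome 'henyermofo', not the inherited 'hinyirmopo' — it skipped the early Desima changes, so it was borrowed from Irtunan.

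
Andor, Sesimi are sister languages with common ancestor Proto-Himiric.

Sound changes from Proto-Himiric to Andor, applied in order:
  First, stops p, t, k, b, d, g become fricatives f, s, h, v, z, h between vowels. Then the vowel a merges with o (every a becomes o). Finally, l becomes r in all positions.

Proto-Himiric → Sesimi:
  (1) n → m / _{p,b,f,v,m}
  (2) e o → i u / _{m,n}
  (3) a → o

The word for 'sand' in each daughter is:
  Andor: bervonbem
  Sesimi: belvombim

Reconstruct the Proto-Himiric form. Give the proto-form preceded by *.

*belvanbem

Position 5: Andor has o, Sesimi has o. Taking the neighbouring segments as reconstructed: Andor o could go back to *a or *o; Sesimi o can only go back to *a — the one source consistent with every daughter is *a.
Position 3: Andor has r, Sesimi has l. Sesimi preserves l here (none of its changes turn any other segment into l), so the proto-segment is *l.
Position 8: Andor has e, Sesimi has i. Andor preserves e here (none of its changes turn any other segment into e), so the proto-segment is *e.
Continuing position by position gives *belvanbem; check it forward:
Andor: start from *belvanbem.
  rule 1: no change — belvanbem
  rule 2 (vowel merger): belvanbem → belvonbem
  rule 3 (unconditioned shift): belvonbem → bervonbem
  ⇒ Andor bervonbem
Sesimi: *belvanbem
  belvanbem → belvambem   [nasal place assimilation]
  belvambem → belvambim   [pre-nasal raising]
  belvambim → belvombim   [vowel merger]
  giving Sesimi belvombim.
No other proto-form is consistent with every reflex, so the reconstruction is *belvanbem.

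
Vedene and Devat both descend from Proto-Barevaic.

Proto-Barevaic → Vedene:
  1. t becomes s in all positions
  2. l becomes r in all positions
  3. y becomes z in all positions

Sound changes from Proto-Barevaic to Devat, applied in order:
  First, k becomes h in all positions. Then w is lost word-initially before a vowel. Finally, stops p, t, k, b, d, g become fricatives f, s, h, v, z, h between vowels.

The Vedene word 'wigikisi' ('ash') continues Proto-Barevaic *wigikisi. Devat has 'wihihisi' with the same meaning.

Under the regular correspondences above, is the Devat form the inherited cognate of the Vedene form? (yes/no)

no

Derive the expected Devat reflex of *wigikisi:
Devat: *wigikisi > wigihisi > igihisi > ihihisi  (by unconditioned shift, glide loss, intervocalic lenition)
The regular Devat reflex would be 'ihihisi', but the attested form is 'wihihisi'. The correspondence is irregular, so they are not cognates (the Devat form has a different source).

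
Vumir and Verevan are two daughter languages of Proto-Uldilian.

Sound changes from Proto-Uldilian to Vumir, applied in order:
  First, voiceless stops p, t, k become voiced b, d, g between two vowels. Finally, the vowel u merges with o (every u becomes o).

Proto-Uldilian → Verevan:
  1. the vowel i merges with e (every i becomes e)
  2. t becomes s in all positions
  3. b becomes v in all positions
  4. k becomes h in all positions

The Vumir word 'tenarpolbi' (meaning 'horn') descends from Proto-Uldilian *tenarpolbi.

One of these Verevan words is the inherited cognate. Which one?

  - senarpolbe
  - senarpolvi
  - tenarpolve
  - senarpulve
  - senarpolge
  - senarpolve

Verevan: *tenarpolbi
  tenarpolbi → tenarpolbe   [vowel merger]
  tenarpolbe → senarpolbe   [unconditioned shift]
  senarpolbe → senarpolve   [unconditioned shift]
  senarpolve (rule 4 does not apply)
  giving Verevan senarpolve.
Only 'senarpolve' matches the regular Verevan development of *tenarpolbi.

senarpolve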